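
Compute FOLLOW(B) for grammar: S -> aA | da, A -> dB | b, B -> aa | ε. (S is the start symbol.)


$ ∈ FOLLOW(S). For each A -> αBβ: add FIRST(β)\{ε} to FOLLOW(B); if β nullable, add FOLLOW(A).
FOLLOW(B) = {$}


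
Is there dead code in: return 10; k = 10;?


statement follows a return and is unreachable
Dead: 'k = 10'


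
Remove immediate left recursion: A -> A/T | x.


Left-recursive alternatives: A/T; non-recursive: x
Introduce A': A -> xA', A' -> /TA' | ε


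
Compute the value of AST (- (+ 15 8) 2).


Evaluate inner: (+ 15 8) = 23
Evaluate root: (- 23 2) = 21
Result: 21


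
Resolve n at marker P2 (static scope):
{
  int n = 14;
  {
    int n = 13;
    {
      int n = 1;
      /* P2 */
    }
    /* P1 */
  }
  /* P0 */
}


n declared in the same block as P2
n = 1


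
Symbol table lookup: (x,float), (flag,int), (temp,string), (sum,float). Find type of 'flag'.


Lookup 'flag' → type int


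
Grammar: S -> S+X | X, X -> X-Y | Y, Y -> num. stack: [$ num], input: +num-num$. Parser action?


'num' on top is the handle for Y -> num
Action: reduce (Y -> num)


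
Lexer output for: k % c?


Scan left to right, longest-match per lexeme
Tokens: ID(k), OP(%), ID(c)


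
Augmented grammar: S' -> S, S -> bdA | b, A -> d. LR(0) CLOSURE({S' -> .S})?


Start: S' -> .S
For each item with dot before a nonterminal B, add B -> .γ for every B-production
Closure: [S' -> .S, S -> .bdA, S -> .b]


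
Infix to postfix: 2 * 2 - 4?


Left to right (same or higher precedence on left)
Postfix: 2 2 * 4 -


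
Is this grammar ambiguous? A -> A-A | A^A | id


'id-id^id' has two parse trees (no precedence encoded between - and ^)
Ambiguous


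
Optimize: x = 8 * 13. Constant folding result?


8 * 13 = 104 at compile time
Optimized: x = 104


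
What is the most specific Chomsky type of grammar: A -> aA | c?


Right-linear: every RHS is a terminal or a terminal followed by one nonterminal
Classification: Type 3 (Regular)


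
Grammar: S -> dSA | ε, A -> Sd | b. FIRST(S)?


Per alternative of S: FIRST(dSA) = {d}; FIRST(ε) = {ε}
FIRST(S) = {d, ε}


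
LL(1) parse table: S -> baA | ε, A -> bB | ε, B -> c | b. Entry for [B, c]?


For [B, c]: 'c' ∈ FIRST(c)
Entry: B -> c


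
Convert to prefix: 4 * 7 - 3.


left-to-right (same/higher precedence on left): tree is (- (* 4 7) 3)
Prefix: - * 4 7 3


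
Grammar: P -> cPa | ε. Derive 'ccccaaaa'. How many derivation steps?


Derivation: P => cPa => ccPaa => cccPaaa => ccccPaaaa => ccccaaaa
Steps: 5


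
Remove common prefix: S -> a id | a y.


Common prefix: 'a'
Factored: S -> a S', S' -> id | y


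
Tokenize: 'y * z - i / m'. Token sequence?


Scan left to right, longest-match per lexeme
Tokens: ID(y), OP(*), ID(z), OP(-), ID(i), OP(/), ID(m)


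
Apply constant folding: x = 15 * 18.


15 * 18 = 270 at compile time
Optimized: x = 270


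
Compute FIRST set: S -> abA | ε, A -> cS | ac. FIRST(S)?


Per alternative of S: FIRST(abA) = {a}; FIRST(ε) = {ε}
FIRST(S) = {a, ε}


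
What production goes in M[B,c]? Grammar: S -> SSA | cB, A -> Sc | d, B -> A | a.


For [B, c]: 'c' ∈ FIRST(A)
Entry: B -> A


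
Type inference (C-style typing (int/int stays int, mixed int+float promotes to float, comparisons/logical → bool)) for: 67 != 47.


Operand types: int != int
Rule: comparison yields bool
Result type: bool


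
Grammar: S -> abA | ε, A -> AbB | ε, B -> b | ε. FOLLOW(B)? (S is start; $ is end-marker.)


$ ∈ FOLLOW(S). For each A -> αBβ: add FIRST(β)\{ε} to FOLLOW(B); if β nullable, add FOLLOW(A).
FOLLOW(B) = {$, b}


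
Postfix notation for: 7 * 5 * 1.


Left to right (same or higher precedence on left)
Postfix: 7 5 * 1 *


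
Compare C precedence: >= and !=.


'>=' is relational (level 7); '!=' is equality (level 6)
Higher level binds tighter
'>=' has higher precedence than '!='


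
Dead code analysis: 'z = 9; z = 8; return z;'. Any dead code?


first assignment to z is overwritten before any read
Dead: 'z = 9'


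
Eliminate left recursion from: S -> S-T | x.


Left-recursive alternatives: S-T; non-recursive: x
Introduce S': S -> xS', S' -> -TS' | ε


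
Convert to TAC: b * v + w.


Break into single-operator statements:
t1 = b * v
t2 = t1 + w


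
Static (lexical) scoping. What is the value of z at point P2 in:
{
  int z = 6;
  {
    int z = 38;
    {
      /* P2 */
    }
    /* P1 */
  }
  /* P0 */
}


P2's block does not declare z; resolves to the enclosing declaration at depth 1
z = 38


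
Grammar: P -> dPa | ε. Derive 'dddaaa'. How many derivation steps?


Derivation: P => dPa => ddPaa => dddPaaa => dddaaa
Steps: 4


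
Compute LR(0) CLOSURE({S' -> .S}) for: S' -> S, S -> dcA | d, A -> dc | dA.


Start: S' -> .S
For each item with dot before a nonterminal B, add B -> .γ for every B-production
Closure: [S' -> .S, S -> .dcA, S -> .d]


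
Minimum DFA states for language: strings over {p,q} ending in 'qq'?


Track the longest suffix of input matching a prefix of 'qq': 3 classes (prefixes of length 0..2)
Minimal DFA: 3 states


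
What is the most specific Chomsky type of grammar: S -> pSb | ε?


Single nonterminal LHS, but p^n b^n is not regular
Classification: Type 2 (Context-Free)


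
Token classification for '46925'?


Pattern: digits only
Type: INTEGER_LITERAL


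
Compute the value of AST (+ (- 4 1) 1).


Evaluate inner: (- 4 1) = 3
Evaluate root: (+ 3 1) = 4
Result: 4


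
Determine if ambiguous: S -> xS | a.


right-linear, alternatives start with distinct terminals 'x' vs 'a': unique leftmost derivation
Unambiguous


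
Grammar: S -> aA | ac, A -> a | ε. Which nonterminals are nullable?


A nonterminal is nullable iff some alternative derives ε (directly, or every symbol in it is nullable)
Nullable: {A}


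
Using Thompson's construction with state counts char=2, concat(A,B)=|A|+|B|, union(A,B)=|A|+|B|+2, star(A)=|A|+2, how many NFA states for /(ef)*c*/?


Syntax tree has 3 char leaf(s), 0 union(s), 2 star(s)
chars contribute 3×2 = 6; each union adds +2; each star adds +2
Total: 6 + 0 + 4 = 10 states


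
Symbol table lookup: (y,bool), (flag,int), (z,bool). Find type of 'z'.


Lookup 'z' → type bool


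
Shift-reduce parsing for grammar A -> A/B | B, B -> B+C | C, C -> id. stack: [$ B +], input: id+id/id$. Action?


no handle; shift 'id'
Action: shift


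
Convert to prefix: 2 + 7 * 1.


'*' binds tighter: tree is (+ 2 (* 7 1))
Prefix: + 2 * 7 1


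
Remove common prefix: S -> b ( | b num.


Common prefix: 'b'
Factored: S -> b S', S' -> ( | num


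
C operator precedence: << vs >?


'<<' is shift (level 8); '>' is relational (level 7)
Higher level binds tighter
'<<' has higher precedence than '>'


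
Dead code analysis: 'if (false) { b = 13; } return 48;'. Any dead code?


condition is constant false, so the whole block is unreachable
Dead: 'if (false) { b = 13; }'


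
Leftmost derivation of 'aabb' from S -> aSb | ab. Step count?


Derivation: S => aSb => aabb
Steps: 2


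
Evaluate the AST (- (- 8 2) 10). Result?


Evaluate inner: (- 8 2) = 6
Evaluate root: (- 6 10) = -4
Result: -4


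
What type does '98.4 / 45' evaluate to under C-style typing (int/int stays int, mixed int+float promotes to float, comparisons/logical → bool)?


Operand types: float / int
Rule: mixed int/float promotes to float; int/int stays int
Result type: float


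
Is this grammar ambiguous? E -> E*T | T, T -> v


precedence layered via separate nonterminal T: deterministic
Unambiguous


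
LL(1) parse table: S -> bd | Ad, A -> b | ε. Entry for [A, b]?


For [A, b]: 'b' ∈ FIRST(b)
Entry: A -> b


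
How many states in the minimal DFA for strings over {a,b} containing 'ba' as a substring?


KMP-style automaton: 2 progress states + 1 absorbing accept = 3
Minimal DFA: 3 states


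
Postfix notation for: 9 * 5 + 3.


Left to right (same or higher precedence on left)
Postfix: 9 5 * 3 +


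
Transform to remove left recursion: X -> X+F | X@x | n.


Left-recursive alternatives: X+F, X@x; non-recursive: n
Introduce X': X -> nX', X' -> +FX' | @xX' | ε


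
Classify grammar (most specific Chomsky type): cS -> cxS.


LHS has context (more than one symbol) and |LHS| ≤ |RHS|
Classification: Type 1 (Context-Sensitive)


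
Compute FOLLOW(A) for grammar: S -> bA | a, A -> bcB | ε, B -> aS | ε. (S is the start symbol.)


$ ∈ FOLLOW(S). For each A -> αBβ: add FIRST(β)\{ε} to FOLLOW(B); if β nullable, add FOLLOW(A).
FOLLOW(A) = {$}


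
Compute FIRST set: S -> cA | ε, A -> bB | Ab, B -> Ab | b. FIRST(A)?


Per alternative of A: FIRST(bB) = {b}; FIRST(Ab) = {b}
FIRST(A) = {b}


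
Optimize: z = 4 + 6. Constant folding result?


4 + 6 = 10 at compile time
Optimized: z = 10


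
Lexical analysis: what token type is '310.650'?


Pattern: digits with a decimal point
Type: FLOAT_LITERAL


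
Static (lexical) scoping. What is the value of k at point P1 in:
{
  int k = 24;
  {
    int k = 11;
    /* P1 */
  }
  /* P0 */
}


k declared in the same block as P1
k = 11


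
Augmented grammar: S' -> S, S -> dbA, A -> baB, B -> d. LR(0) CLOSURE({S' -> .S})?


Start: S' -> .S
For each item with dot before a nonterminal B, add B -> .γ for every B-production
Closure: [S' -> .S, S -> .dbA]


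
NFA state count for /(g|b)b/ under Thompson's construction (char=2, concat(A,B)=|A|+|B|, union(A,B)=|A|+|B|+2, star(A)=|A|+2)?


Syntax tree has 3 char leaf(s), 1 union(s), 0 star(s)
chars contribute 3×2 = 6; each union adds +2; each star adds +2
Total: 6 + 2 + 0 = 8 states


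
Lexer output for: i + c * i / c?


Scan left to right, longest-match per lexeme
Tokens: ID(i), OP(+), ID(c), OP(*), ID(i), OP(/), ID(c)


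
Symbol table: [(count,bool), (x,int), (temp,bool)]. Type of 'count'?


Lookup 'count' → type bool


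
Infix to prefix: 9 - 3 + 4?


left-to-right (same/higher precedence on left): tree is (+ (- 9 3) 4)
Prefix: + - 9 3 4


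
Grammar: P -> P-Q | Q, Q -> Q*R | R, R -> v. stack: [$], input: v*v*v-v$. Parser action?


no handle on stack; shift 'v'
Action: shift


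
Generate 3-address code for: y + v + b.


Break into single-operator statements:
t1 = y + v
t2 = t1 + b


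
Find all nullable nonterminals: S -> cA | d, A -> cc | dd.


A nonterminal is nullable iff some alternative derives ε (directly, or every symbol in it is nullable)
Nullable: {}


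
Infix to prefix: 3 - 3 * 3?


'*' binds tighter: tree is (- 3 (* 3 3))
Prefix: - 3 * 3 3


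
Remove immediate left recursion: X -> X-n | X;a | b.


Left-recursive alternatives: X-n, X;a; non-recursive: b
Introduce X': X -> bX', X' -> -nX' | ;aX' | ε


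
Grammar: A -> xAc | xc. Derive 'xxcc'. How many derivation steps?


Derivation: A => xAc => xxcc
Steps: 2


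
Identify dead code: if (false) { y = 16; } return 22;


condition is constant false, so the whole block is unreachable
Dead: 'if (false) { y = 16; }'


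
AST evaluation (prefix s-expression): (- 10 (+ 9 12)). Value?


Evaluate inner: (+ 9 12) = 21
Evaluate root: (- 10 21) = -11
Result: -11


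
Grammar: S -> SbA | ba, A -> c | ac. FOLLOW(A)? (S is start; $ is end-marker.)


$ ∈ FOLLOW(S). For each A -> αBβ: add FIRST(β)\{ε} to FOLLOW(B); if β nullable, add FOLLOW(A).
FOLLOW(A) = {$, b}


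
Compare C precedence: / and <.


'/' is multiplicative (level 10); '<' is relational (level 7)
Higher level binds tighter
'/' has higher precedence than '<'


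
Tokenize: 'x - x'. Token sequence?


Scan left to right, longest-match per lexeme
Tokens: ID(x), OP(-), ID(x)


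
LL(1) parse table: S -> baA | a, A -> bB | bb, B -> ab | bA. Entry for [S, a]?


For [S, a]: 'a' ∈ FIRST(a)
Entry: S -> a


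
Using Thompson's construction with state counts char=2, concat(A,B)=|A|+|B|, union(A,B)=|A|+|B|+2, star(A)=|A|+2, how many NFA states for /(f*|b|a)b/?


Syntax tree has 4 char leaf(s), 2 union(s), 1 star(s)
chars contribute 4×2 = 8; each union adds +2; each star adds +2
Total: 8 + 4 + 2 = 14 states


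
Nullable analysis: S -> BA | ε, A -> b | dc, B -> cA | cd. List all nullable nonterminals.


A nonterminal is nullable iff some alternative derives ε (directly, or every symbol in it is nullable)
Nullable: {S}


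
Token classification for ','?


Pattern: delimiter/punctuation
Type: PUNCTUATION


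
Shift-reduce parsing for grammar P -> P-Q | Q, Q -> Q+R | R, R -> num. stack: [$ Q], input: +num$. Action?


shift '+' to continue Q -> Q+R
Action: shift


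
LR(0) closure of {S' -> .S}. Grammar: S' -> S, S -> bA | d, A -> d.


Start: S' -> .S
For each item with dot before a nonterminal B, add B -> .γ for every B-production
Closure: [S' -> .S, S -> .bA, S -> .d]


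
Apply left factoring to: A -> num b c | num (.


Common prefix: 'num'
Factored: A -> num A', A' -> b c | (


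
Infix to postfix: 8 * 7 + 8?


Left to right (same or higher precedence on left)
Postfix: 8 7 * 8 +


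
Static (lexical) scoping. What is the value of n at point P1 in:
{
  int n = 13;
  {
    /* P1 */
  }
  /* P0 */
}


P1's block does not declare n; resolves to the enclosing declaration at depth 0
n = 13


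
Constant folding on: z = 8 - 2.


8 - 2 = 6 at compile time
Optimized: z = 6


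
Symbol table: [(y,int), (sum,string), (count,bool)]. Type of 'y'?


Lookup 'y' → type int


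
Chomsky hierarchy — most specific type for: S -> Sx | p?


Left-linear: every RHS is a terminal or one nonterminal followed by a terminal
Classification: Type 3 (Regular)


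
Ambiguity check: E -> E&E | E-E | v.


'v&v-v' has two parse trees (no precedence encoded between & and -)
Ambiguous


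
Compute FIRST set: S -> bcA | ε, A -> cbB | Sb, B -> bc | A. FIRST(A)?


Per alternative of A: FIRST(cbB) = {c}; FIRST(Sb) = {b}
FIRST(A) = {b, c}


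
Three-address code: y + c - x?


Break into single-operator statements:
t1 = y + c
t2 = t1 - x


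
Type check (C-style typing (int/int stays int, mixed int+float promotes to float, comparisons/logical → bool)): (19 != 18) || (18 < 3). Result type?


Operand types: bool || bool
Rule: logical operators take bool operands and yield bool
Result type: bool


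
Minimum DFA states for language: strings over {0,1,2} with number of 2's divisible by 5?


Track (count of 2) mod 5: states 0..4, accept at 0
Minimal DFA: 5 states


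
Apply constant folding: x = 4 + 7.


4 + 7 = 11 at compile time
Optimized: x = 11


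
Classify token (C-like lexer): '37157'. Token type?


Pattern: digits only
Type: INTEGER_LITERAL


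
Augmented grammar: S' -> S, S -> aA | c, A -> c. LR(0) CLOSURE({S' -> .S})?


Start: S' -> .S
For each item with dot before a nonterminal B, add B -> .γ for every B-production
Closure: [S' -> .S, S -> .aA, S -> .c]


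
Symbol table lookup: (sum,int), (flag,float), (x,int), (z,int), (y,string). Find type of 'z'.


Lookup 'z' → type int


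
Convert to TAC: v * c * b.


Break into single-operator statements:
t1 = v * c
t2 = t1 * b


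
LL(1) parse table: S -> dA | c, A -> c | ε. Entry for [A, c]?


For [A, c]: 'c' ∈ FIRST(c)
Entry: A -> c


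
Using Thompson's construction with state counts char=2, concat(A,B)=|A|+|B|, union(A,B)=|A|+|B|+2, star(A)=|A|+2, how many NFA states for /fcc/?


Syntax tree has 3 char leaf(s), 0 union(s), 0 star(s)
chars contribute 3×2 = 6; each union adds +2; each star adds +2
Total: 6 + 0 + 0 = 6 states


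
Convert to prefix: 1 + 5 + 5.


left-to-right (same/higher precedence on left): tree is (+ (+ 1 5) 5)
Prefix: + + 1 5 5


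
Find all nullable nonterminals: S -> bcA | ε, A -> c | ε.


A nonterminal is nullable iff some alternative derives ε (directly, or every symbol in it is nullable)
Nullable: {A, S}


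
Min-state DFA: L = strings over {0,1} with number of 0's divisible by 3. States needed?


Track (count of 0) mod 3: states 0..2, accept at 0
Minimal DFA: 3 states


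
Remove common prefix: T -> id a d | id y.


Common prefix: 'id'
Factored: T -> id T', T' -> a d | y


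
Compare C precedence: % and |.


'%' is multiplicative (level 10); '|' is bitwise OR (level 3)
Higher level binds tighter
'%' has higher precedence than '|'


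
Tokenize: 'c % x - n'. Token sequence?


Scan left to right, longest-match per lexeme
Tokens: ID(c), OP(%), ID(x), OP(-), ID(n)


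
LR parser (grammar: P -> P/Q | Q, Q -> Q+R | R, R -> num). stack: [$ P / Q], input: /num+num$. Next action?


handle 'P/Q' on top; lookahead ∈ FOLLOW(P) = {/, $}
Action: reduce (P -> P/Q)


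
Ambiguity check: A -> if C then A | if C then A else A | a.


dangling else: 'if C then if C then a else a' parses two ways
Ambiguous


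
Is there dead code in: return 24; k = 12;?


statement follows a return and is unreachable
Dead: 'k = 12'


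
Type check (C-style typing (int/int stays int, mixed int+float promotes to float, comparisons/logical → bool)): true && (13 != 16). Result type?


Operand types: bool && bool
Rule: logical operators take bool operands and yield bool
Result type: bool


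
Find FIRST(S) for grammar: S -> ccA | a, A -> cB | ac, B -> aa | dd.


Per alternative of S: FIRST(ccA) = {c}; FIRST(a) = {a}
FIRST(S) = {a, c}


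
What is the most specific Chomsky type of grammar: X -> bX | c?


Right-linear: every RHS is a terminal or a terminal followed by one nonterminal
Classification: Type 3 (Regular)


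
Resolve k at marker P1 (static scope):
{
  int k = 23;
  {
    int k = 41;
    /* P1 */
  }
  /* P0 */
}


k declared in the same block as P1
k = 41


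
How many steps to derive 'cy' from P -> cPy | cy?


Derivation: P => cy
Steps: 1


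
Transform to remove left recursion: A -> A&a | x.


Left-recursive alternatives: A&a; non-recursive: x
Introduce A': A -> xA', A' -> &aA' | ε


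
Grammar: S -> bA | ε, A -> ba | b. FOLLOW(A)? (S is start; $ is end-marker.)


$ ∈ FOLLOW(S). For each A -> αBβ: add FIRST(β)\{ε} to FOLLOW(B); if β nullable, add FOLLOW(A).
FOLLOW(A) = {$}


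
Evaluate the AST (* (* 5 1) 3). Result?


Evaluate inner: (* 5 1) = 5
Evaluate root: (* 5 3) = 15
Result: 15


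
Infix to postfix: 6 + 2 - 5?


Left to right (same or higher precedence on left)
Postfix: 6 2 + 5 -


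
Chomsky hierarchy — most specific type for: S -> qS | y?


Right-linear: every RHS is a terminal or a terminal followed by one nonterminal
Classification: Type 3 (Regular)


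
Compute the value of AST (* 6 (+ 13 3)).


Evaluate inner: (+ 13 3) = 16
Evaluate root: (* 6 16) = 96
Result: 96


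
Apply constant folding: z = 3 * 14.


3 * 14 = 42 at compile time
Optimized: z = 42


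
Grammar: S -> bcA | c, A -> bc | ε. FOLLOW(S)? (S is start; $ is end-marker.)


$ ∈ FOLLOW(S). For each A -> αBβ: add FIRST(β)\{ε} to FOLLOW(B); if β nullable, add FOLLOW(A).
FOLLOW(S) = {$}


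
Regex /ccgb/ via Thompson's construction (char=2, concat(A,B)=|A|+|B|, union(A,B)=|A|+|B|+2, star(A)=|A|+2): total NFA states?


Syntax tree has 4 char leaf(s), 0 union(s), 0 star(s)
chars contribute 4×2 = 8; each union adds +2; each star adds +2
Total: 8 + 0 + 0 = 8 states


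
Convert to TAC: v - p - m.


Break into single-operator statements:
t1 = v - p
t2 = t1 - m


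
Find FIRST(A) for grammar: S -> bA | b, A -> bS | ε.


Per alternative of A: FIRST(bS) = {b}; FIRST(ε) = {ε}
FIRST(A) = {b, ε}


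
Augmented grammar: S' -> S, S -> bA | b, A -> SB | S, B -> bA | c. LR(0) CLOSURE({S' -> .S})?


Start: S' -> .S
For each item with dot before a nonterminal B, add B -> .γ for every B-production
Closure: [S' -> .S, S -> .bA, S -> .b]


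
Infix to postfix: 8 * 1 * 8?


Left to right (same or higher precedence on left)
Postfix: 8 1 * 8 *


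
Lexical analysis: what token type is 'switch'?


Pattern: reserved word
Type: KEYWORD


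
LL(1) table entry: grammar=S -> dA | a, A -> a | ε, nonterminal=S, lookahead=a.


For [S, a]: 'a' ∈ FIRST(a)
Entry: S -> a


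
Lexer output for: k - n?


Scan left to right, longest-match per lexeme
Tokens: ID(k), OP(-), ID(n)


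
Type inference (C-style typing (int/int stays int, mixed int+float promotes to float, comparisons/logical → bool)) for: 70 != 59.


Operand types: int != int
Rule: comparison yields bool
Result type: bool


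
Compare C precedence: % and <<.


'%' is multiplicative (level 10); '<<' is shift (level 8)
Higher level binds tighter
'%' has higher precedence than '<<'


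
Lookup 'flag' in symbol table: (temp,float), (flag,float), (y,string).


Lookup 'flag' → type float


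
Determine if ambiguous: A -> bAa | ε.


balanced b^n…a^n: each string has a unique parse
Unambiguous


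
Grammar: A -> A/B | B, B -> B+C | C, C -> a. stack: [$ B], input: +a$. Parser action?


shift '+' to continue B -> B+C
Action: shift


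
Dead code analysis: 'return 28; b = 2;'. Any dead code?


statement follows a return and is unreachable
Dead: 'b = 2'


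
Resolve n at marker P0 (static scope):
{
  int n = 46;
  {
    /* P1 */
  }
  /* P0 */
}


n declared in the same block as P0
n = 46


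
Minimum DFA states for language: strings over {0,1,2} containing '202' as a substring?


KMP-style automaton: 3 progress states + 1 absorbing accept = 4
Minimal DFA: 4 states


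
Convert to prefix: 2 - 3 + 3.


left-to-right (same/higher precedence on left): tree is (+ (- 2 3) 3)
Prefix: + - 2 3 3


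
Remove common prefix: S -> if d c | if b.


Common prefix: 'if'
Factored: S -> if S', S' -> d c | b


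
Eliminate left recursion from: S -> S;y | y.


Left-recursive alternatives: S;y; non-recursive: y
Introduce S': S -> yS', S' -> ;yS' | ε


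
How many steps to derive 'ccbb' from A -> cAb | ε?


Derivation: A => cAb => ccAbb => ccbb
Steps: 3


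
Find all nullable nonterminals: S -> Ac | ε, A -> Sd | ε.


A nonterminal is nullable iff some alternative derives ε (directly, or every symbol in it is nullable)
Nullable: {A, S}


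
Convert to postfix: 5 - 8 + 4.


Left to right (same or higher precedence on left)
Postfix: 5 8 - 4 +


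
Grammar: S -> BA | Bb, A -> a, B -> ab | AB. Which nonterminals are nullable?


A nonterminal is nullable iff some alternative derives ε (directly, or every symbol in it is nullable)
Nullable: {}


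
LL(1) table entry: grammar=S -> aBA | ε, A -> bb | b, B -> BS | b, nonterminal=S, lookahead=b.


For [S, b]: ε is nullable and 'b' ∈ FOLLOW(S)
Entry: S -> ε


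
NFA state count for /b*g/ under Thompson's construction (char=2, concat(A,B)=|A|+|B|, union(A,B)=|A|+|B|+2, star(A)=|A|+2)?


Syntax tree has 2 char leaf(s), 0 union(s), 1 star(s)
chars contribute 2×2 = 4; each union adds +2; each star adds +2
Total: 4 + 0 + 2 = 6 states


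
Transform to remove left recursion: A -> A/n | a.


Left-recursive alternatives: A/n; non-recursive: a
Introduce A': A -> aA', A' -> /nA' | ε


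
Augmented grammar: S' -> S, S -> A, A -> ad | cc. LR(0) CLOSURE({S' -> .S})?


Start: S' -> .S
For each item with dot before a nonterminal B, add B -> .γ for every B-production
Closure: [S' -> .S, S -> .A, A -> .ad, A -> .cc]


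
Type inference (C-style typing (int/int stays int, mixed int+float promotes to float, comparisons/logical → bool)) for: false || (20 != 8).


Operand types: bool || bool
Rule: logical operators take bool operands and yield bool
Result type: bool


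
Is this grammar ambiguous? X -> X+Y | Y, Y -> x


precedence layered via separate nonterminal Y: deterministic
Unambiguous


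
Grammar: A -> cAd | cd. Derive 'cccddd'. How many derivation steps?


Derivation: A => cAd => ccAdd => cccddd
Steps: 3


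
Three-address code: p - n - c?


Break into single-operator statements:
t1 = p - n
t2 = t1 - c


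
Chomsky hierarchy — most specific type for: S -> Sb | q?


Left-linear: every RHS is a terminal or one nonterminal followed by a terminal
Classification: Type 3 (Regular)


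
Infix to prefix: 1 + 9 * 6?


'*' binds tighter: tree is (+ 1 (* 9 6))
Prefix: + 1 * 9 6


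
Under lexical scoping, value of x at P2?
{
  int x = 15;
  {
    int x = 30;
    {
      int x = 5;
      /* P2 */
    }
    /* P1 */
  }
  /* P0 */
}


x declared in the same block as P2
x = 5


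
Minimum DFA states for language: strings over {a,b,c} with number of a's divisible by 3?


Track (count of a) mod 3: states 0..2, accept at 0
Minimal DFA: 3 states


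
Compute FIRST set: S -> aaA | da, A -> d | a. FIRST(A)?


Per alternative of A: FIRST(d) = {d}; FIRST(a) = {a}
FIRST(A) = {a, d}


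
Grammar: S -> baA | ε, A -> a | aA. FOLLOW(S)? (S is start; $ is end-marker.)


$ ∈ FOLLOW(S). For each A -> αBβ: add FIRST(β)\{ε} to FOLLOW(B); if β nullable, add FOLLOW(A).
FOLLOW(S) = {$}


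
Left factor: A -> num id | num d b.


Common prefix: 'num'
Factored: A -> num A', A' -> id | d b


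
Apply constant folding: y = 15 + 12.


15 + 12 = 27 at compile time
Optimized: y = 27


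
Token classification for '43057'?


Pattern: digits only
Type: INTEGER_LITERAL


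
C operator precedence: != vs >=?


'>=' is relational (level 7); '!=' is equality (level 6)
Higher level binds tighter
'>=' has higher precedence than '!='


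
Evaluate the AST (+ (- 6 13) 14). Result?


Evaluate inner: (- 6 13) = -7
Evaluate root: (+ -7 14) = 7
Result: 7


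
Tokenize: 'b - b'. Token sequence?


Scan left to right, longest-match per lexeme
Tokens: ID(b), OP(-), ID(b)


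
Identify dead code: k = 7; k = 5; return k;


first assignment to k is overwritten before any read
Dead: 'k = 7'


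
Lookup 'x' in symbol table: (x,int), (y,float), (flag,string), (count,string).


Lookup 'x' → type int


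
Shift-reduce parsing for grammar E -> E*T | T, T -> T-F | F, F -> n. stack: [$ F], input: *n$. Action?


'F' (not preceded by T-) is the handle for T -> F
Action: reduce (T -> F)


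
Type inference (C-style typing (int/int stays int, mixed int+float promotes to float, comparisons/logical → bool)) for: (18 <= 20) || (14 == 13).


Operand types: bool || bool
Rule: logical operators take bool operands and yield bool
Result type: bool


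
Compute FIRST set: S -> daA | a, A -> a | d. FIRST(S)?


Per alternative of S: FIRST(daA) = {d}; FIRST(a) = {a}
FIRST(S) = {a, d}


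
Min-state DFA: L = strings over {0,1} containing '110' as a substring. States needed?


KMP-style automaton: 3 progress states + 1 absorbing accept = 4
Minimal DFA: 4 states


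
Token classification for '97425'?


Pattern: digits only
Type: INTEGER_LITERAL


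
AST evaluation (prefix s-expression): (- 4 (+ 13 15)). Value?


Evaluate inner: (+ 13 15) = 28
Evaluate root: (- 4 28) = -24
Result: -24


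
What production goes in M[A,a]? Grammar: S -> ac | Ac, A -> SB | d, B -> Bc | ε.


For [A, a]: 'a' ∈ FIRST(SB)
Entry: A -> SB


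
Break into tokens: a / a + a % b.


Scan left to right, longest-match per lexeme
Tokens: ID(a), OP(/), ID(a), OP(+), ID(a), OP(%), ID(b)


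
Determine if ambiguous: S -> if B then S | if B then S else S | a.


dangling else: 'if B then if B then a else a' parses two ways
Ambiguous


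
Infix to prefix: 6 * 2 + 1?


left-to-right (same/higher precedence on left): tree is (+ (* 6 2) 1)
Prefix: + * 6 2 1


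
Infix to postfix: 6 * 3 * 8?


Left to right (same or higher precedence on left)
Postfix: 6 3 * 8 *


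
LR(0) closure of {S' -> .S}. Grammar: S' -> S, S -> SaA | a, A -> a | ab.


Start: S' -> .S
For each item with dot before a nonterminal B, add B -> .γ for every B-production
Closure: [S' -> .S, S -> .SaA, S -> .a]


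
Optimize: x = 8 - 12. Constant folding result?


8 - 12 = -4 at compile time
Optimized: x = -4


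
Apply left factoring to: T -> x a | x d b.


Common prefix: 'x'
Factored: T -> x T', T' -> a | d b


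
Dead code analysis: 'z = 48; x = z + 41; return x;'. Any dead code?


z is read by x's definition; x is returned
No dead code


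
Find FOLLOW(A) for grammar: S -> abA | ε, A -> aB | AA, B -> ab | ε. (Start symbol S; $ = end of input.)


$ ∈ FOLLOW(S). For each A -> αBβ: add FIRST(β)\{ε} to FOLLOW(B); if β nullable, add FOLLOW(A).
FOLLOW(A) = {$, a}


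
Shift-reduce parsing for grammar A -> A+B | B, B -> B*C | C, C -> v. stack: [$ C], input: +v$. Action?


'C' (not preceded by B*) is the handle for B -> C
Action: reduce (B -> C)


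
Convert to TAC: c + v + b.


Break into single-operator statements:
t1 = c + v
t2 = t1 + b


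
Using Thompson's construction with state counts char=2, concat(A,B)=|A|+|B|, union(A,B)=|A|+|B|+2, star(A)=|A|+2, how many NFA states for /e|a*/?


Syntax tree has 2 char leaf(s), 1 union(s), 1 star(s)
chars contribute 2×2 = 4; each union adds +2; each star adds +2
Total: 4 + 2 + 2 = 8 states


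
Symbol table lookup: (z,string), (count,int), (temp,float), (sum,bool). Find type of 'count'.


Lookup 'count' → type int


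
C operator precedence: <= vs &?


'<=' is relational (level 7); '&' is bitwise AND (level 5)
Higher level binds tighter
'<=' has higher precedence than '&'


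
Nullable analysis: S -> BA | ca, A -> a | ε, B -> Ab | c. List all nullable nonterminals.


A nonterminal is nullable iff some alternative derives ε (directly, or every symbol in it is nullable)
Nullable: {A}


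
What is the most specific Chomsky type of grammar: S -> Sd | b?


Left-linear: every RHS is a terminal or one nonterminal followed by a terminal
Classification: Type 3 (Regular)


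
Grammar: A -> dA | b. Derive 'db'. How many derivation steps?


Derivation: A => dA => db
Steps: 2


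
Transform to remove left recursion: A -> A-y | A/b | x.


Left-recursive alternatives: A-y, A/b; non-recursive: x
Introduce A': A -> xA', A' -> -yA' | /bA' | ε


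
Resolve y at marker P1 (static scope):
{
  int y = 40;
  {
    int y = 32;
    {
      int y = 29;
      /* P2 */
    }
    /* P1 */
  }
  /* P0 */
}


y declared in the same block as P1
y = 32


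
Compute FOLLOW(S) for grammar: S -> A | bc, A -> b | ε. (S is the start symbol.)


$ ∈ FOLLOW(S). For each A -> αBβ: add FIRST(β)\{ε} to FOLLOW(B); if β nullable, add FOLLOW(A).
FOLLOW(S) = {$}


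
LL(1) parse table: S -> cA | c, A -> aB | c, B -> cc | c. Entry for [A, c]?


For [A, c]: 'c' ∈ FIRST(c)
Entry: A -> c


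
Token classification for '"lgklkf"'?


Pattern: double-quoted sequence
Type: STRING_LITERAL


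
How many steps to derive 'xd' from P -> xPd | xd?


Derivation: P => xd
Steps: 1


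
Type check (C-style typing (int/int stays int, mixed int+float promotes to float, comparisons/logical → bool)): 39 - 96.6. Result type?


Operand types: int - float
Rule: mixed int/float promotes to float; int/int stays int
Result type: float


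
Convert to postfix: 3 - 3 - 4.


Left to right (same or higher precedence on left)
Postfix: 3 3 - 4 -


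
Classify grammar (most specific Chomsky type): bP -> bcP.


LHS has context (more than one symbol) and |LHS| ≤ |RHS|
Classification: Type 1 (Context-Sensitive)


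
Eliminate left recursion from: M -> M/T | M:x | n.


Left-recursive alternatives: M/T, M:x; non-recursive: n
Introduce M': M -> nM', M' -> /TM' | :xM' | ε


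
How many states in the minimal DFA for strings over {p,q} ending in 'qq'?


Track the longest suffix of input matching a prefix of 'qq': 3 classes (prefixes of length 0..2)
Minimal DFA: 3 states


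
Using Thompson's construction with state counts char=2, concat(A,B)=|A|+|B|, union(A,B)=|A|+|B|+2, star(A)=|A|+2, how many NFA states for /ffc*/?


Syntax tree has 3 char leaf(s), 0 union(s), 1 star(s)
chars contribute 3×2 = 6; each union adds +2; each star adds +2
Total: 6 + 0 + 2 = 8 states


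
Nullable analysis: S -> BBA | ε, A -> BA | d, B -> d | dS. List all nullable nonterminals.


A nonterminal is nullable iff some alternative derives ε (directly, or every symbol in it is nullable)
Nullable: {S}


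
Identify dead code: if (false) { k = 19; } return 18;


condition is constant false, so the whole block is unreachable
Dead: 'if (false) { k = 19; }'


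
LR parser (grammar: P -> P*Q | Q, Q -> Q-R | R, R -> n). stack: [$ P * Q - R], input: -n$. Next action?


handle 'Q-R' on top
Action: reduce (Q -> Q-R)


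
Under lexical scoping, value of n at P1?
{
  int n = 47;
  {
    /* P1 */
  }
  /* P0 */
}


P1's block does not declare n; resolves to the enclosing declaration at depth 0
n = 47


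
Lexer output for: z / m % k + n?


Scan left to right, longest-match per lexeme
Tokens: ID(z), OP(/), ID(m), OP(%), ID(k), OP(+), ID(n)


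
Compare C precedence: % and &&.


'%' is multiplicative (level 10); '&&' is logical AND (level 2)
Higher level binds tighter
'%' has higher precedence than '&&'


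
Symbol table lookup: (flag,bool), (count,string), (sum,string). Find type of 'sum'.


Lookup 'sum' → type string


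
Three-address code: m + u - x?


Break into single-operator statements:
t1 = m + u
t2 = t1 - x


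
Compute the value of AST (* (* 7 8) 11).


Evaluate inner: (* 7 8) = 56
Evaluate root: (* 56 11) = 616
Result: 616


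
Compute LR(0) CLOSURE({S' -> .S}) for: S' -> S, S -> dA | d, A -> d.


Start: S' -> .S
For each item with dot before a nonterminal B, add B -> .γ for every B-production
Closure: [S' -> .S, S -> .dA, S -> .d]


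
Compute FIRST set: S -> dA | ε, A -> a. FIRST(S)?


Per alternative of S: FIRST(dA) = {d}; FIRST(ε) = {ε}
FIRST(S) = {d, ε}


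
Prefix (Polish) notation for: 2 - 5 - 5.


left-to-right (same/higher precedence on left): tree is (- (- 2 5) 5)
Prefix: - - 2 5 5


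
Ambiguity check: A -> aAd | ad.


balanced a^n…d^n: each string has a unique parse
Unambiguous


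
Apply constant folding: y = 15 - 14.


15 - 14 = 1 at compile time
Optimized: y = 1


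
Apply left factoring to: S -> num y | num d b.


Common prefix: 'num'
Factored: S -> num S', S' -> y | d b


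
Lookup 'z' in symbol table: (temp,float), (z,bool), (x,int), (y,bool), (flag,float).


Lookup 'z' → type bool


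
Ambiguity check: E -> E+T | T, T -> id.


precedence layered via separate nonterminal T: deterministic
Unambiguous


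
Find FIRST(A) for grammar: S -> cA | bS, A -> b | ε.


Per alternative of A: FIRST(b) = {b}; FIRST(ε) = {ε}
FIRST(A) = {b, ε}


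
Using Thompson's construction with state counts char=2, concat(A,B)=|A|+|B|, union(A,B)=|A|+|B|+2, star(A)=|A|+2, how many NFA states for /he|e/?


Syntax tree has 3 char leaf(s), 1 union(s), 0 star(s)
chars contribute 3×2 = 6; each union adds +2; each star adds +2
Total: 6 + 2 + 0 = 8 states


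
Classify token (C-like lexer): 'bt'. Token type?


Pattern: letter/underscore followed by alphanumerics, not a keyword
Type: IDENTIFIER


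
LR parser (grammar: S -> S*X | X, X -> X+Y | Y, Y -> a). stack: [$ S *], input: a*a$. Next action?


no handle ('S*' is not any RHS); shift 'a'
Action: shift


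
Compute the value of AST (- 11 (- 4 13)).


Evaluate inner: (- 4 13) = -9
Evaluate root: (- 11 -9) = 20
Result: 20


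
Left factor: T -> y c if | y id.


Common prefix: 'y'
Factored: T -> y T', T' -> c if | id


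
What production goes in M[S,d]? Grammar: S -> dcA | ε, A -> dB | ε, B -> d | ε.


For [S, d]: 'd' ∈ FIRST(dcA)
Entry: S -> dcA


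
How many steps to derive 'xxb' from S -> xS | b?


Derivation: S => xS => xxS => xxb
Steps: 3


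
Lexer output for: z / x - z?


Scan left to right, longest-match per lexeme
Tokens: ID(z), OP(/), ID(x), OP(-), ID(z)


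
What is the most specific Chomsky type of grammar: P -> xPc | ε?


Single nonterminal LHS, but x^n c^n is not regular
Classification: Type 2 (Context-Free)


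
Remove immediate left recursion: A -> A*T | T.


Left-recursive alternatives: A*T; non-recursive: T
Introduce A': A -> TA', A' -> *TA' | ε


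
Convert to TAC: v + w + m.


Break into single-operator statements:
t1 = v + w
t2 = t1 + m


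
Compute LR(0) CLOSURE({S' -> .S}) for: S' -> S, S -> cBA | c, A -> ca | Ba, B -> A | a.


Start: S' -> .S
For each item with dot before a nonterminal B, add B -> .γ for every B-production
Closure: [S' -> .S, S -> .cBA, S -> .c]


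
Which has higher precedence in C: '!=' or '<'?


'<' is relational (level 7); '!=' is equality (level 6)
Higher level binds tighter
'<' has higher precedence than '!='


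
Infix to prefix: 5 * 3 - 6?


left-to-right (same/higher precedence on left): tree is (- (* 5 3) 6)
Prefix: - * 5 3 6


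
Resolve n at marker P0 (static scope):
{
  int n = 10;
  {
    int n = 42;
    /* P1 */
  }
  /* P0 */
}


n declared in the same block as P0
n = 10


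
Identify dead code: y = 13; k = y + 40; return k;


y is read by k's definition; k is returned
No dead code


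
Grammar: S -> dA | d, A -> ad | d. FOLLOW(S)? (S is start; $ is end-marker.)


$ ∈ FOLLOW(S). For each A -> αBβ: add FIRST(β)\{ε} to FOLLOW(B); if β nullable, add FOLLOW(A).
FOLLOW(S) = {$}


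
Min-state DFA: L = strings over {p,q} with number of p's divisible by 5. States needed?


Track (count of p) mod 5: states 0..4, accept at 0
Minimal DFA: 5 states


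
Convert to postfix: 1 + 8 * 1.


* has higher precedence, evaluate 8*1 first
Postfix: 1 8 1 * +


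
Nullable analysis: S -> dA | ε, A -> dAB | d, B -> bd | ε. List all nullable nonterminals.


A nonterminal is nullable iff some alternative derives ε (directly, or every symbol in it is nullable)
Nullable: {B, S}


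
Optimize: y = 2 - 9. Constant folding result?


2 - 9 = -7 at compile time
Optimized: y = -7


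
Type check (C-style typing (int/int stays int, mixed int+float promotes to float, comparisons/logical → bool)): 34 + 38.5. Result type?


Operand types: int + float
Rule: mixed int/float promotes to float; int/int stays int
Result type: float


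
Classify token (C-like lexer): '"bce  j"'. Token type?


Pattern: double-quoted sequence
Type: STRING_LITERAL


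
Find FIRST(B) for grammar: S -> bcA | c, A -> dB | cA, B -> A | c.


Per alternative of B: FIRST(A) = {c, d}; FIRST(c) = {c}
FIRST(B) = {c, d}


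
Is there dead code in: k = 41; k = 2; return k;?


first assignment to k is overwritten before any read
Dead: 'k = 41'


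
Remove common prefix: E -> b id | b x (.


Common prefix: 'b'
Factored: E -> b E', E' -> id | x (


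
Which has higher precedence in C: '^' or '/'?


'/' is multiplicative (level 10); '^' is bitwise XOR (level 4)
Higher level binds tighter
'/' has higher precedence than '^'


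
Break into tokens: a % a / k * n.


Scan left to right, longest-match per lexeme
Tokens: ID(a), OP(%), ID(a), OP(/), ID(k), OP(*), ID(n)


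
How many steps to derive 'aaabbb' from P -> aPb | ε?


Derivation: P => aPb => aaPbb => aaaPbbb => aaabbb
Steps: 4
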